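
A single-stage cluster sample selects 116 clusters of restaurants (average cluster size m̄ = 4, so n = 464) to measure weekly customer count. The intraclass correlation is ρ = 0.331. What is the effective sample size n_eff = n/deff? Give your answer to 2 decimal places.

deff = 1 + (4 − 1)·0.331 = 1 + 0.993 = 1.993.
n_eff = 464 / 1.993 = 232.81.

232.81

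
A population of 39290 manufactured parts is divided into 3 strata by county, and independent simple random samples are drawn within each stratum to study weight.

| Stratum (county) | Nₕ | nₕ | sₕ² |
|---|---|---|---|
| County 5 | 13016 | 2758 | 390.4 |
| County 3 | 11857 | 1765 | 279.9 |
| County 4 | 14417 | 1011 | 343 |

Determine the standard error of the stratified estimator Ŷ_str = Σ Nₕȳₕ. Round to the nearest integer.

10171

Var(Ŷ_str) = Σₕ Nₕ²(1 − fₕ)sₕ²/nₕ.
County 5: 13016²·(1 − 2758/13016)·390.4/2758 = 1.8899738 × 10^7.
County 3: 11857²·(1 − 1765/11857)·279.9/1765 = 1.8976244 × 10^7.
County 4: 14417²·(1 − 1011/14417)·343/1011 = 6.5571796 × 10^7.
Sum = 1.0344778 × 10^8.
SE = √(1.0344778 × 10^8) = 10171.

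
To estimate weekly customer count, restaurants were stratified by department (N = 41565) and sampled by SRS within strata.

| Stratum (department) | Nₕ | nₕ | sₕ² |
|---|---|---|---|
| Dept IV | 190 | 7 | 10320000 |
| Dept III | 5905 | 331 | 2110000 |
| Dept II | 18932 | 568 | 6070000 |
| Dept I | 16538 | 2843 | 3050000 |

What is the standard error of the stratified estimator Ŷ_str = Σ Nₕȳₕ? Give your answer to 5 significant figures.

Var(Ŷ_str) = Σₕ Nₕ²(1 − fₕ)sₕ²/nₕ.
Dept IV: 190²·(1 − 7/190)·10320000/7 = 5.1260914 × 10^10.
Dept III: 5905²·(1 − 331/5905)·2110000/331 = 2.0981732 × 10^11.
Dept II: 18932²·(1 − 568/18932)·6070000/568 = 3.7153877 × 10^12.
Dept I: 16538²·(1 − 2843/16538)·3050000/2843 = 2.4297859 × 10^11.
Sum = 4.2194445 × 10^12.
SE = √(4.2194445 × 10^12) = 2.0541 × 10^6.

2.0541 × 10^6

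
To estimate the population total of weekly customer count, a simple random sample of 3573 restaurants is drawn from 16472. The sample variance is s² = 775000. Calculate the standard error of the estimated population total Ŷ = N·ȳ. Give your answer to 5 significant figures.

Var(Ŷ) = N²·Var(ȳ) = N²·(1 − n/N)·s²/n.
f = 3573/16472 = 0.21691355; Var(ȳ) = 0.78308645·775000/3573 = 169.85502.
Var(Ŷ) = 16472² · 169.85502 = 4.6086216 × 10^10.
SE(Ŷ) = √(4.6086216 × 10^10) = 214680.

214680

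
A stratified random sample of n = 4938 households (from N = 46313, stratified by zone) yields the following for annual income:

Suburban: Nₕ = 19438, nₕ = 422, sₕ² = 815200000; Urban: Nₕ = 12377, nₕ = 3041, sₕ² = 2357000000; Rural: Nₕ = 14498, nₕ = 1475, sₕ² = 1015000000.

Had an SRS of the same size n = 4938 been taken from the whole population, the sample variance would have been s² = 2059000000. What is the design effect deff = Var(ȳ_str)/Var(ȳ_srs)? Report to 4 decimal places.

Var(ȳ_str) = Σ Wₕ²(1−fₕ)sₕ²/nₕ with Wₕ = Nₕ/46313:
  Suburban: (19438/46313)²·(1−422/19438)·815200000/422 = 332902.18
  Urban: (12377/46313)²·(1−3041/12377)·2357000000/3041 = 41755.488
  Rural: (14498/46313)²·(1−1475/14498)·1015000000/1475 = 60574.15
  → Var(ȳ_str) = 435231.82.
Var(ȳ_srs) = (1 − 4938/46313)·2059000000/4938 = 372512.07.
deff = 435231.82 / 372512.07 = 1.1684.

1.1684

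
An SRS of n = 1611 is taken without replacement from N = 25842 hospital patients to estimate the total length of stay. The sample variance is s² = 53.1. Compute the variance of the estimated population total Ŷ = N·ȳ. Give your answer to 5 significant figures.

2.0639 × 10^7

Var(Ŷ) = N²·Var(ȳ) = N²·(1 − n/N)·s²/n.
f = 1611/25842 = 0.06234038; Var(ȳ) = 0.93765962·53.1/1611 = 0.030906099.
Var(Ŷ) = 25842² · 0.030906099 = 2.063937 × 10^7.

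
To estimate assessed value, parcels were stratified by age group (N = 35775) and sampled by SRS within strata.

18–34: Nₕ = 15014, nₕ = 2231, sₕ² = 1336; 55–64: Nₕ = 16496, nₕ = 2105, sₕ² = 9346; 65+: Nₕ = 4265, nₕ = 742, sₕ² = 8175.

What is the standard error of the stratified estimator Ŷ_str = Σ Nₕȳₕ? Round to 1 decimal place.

36530.6

Var(Ŷ_str) = Σₕ Nₕ²(1 − fₕ)sₕ²/nₕ.
18–34: 15014²·(1 − 2231/15014)·1336/2231 = 1.1493071 × 10^8.
55–64: 16496²·(1 − 2105/16496)·9346/2105 = 1.0540065 × 10^9.
65+: 4265²·(1 − 742/4265)·8175/742 = 1.655448 × 10^8.
Sum = 1.334482 × 10^9.
SE = √(1.334482 × 10^9) = 36530.6.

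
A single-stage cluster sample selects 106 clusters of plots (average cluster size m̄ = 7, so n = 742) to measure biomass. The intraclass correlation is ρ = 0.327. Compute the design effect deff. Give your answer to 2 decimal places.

2.96

deff = 1 + (7 − 1)·0.327 = 1 + 1.962 = 2.962.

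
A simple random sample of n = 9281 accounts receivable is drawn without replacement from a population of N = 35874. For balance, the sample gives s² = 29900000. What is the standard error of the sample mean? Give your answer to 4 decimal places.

48.8688

Under SRS without replacement, Var(ȳ) = (1 − f)·s²/n with f = n/N = 9281/35874 = 0.25871104.
Var(ȳ) = (1 − 0.25871104)·29900000/9281 = 0.74128896·3221.6356 = 2388.1629.
SE(ȳ) = √(2388.1629) = 48.8688.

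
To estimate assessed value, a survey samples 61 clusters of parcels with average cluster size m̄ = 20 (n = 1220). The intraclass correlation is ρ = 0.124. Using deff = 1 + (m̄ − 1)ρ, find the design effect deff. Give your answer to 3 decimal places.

deff = 1 + (20 − 1)·0.124 = 1 + 2.356 = 3.356.

3.356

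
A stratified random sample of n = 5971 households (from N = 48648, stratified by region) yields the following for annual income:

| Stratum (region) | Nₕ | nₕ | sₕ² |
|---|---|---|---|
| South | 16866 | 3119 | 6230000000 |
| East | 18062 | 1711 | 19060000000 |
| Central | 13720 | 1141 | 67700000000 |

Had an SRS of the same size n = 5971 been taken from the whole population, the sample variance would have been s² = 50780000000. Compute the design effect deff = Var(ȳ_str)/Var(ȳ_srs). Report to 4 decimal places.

Var(ȳ_str) = Σ Wₕ²(1−fₕ)sₕ²/nₕ with Wₕ = Nₕ/48648:
  South: (16866/48648)²·(1−3119/16866)·6230000000/3119 = 195687.34
  East: (18062/48648)²·(1−1711/18062)·19060000000/1711 = 1.3901225 × 10^6
  Central: (13720/48648)²·(1−1141/13720)·67700000000/1141 = 4.3268643 × 10^6
  → Var(ȳ_str) = 5.9126741 × 10^6.
Var(ȳ_srs) = (1 − 5971/48648)·50780000000/5971 = 7.4606131 × 10^6.
deff = (5.9126741 × 10^6) / (7.4606131 × 10^6) = 0.7925.

0.7925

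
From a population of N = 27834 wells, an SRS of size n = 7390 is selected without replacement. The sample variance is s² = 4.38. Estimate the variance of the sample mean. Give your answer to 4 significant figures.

Under SRS without replacement, Var(ȳ) = (1 − f)·s²/n with f = n/N = 7390/27834 = 0.26550262.
Var(ȳ) = (1 − 0.26550262)·4.38/7390 = 0.73449738·5.9269283 × 10^-4 = 4.3533133 × 10^-4.

4.353 × 10^-4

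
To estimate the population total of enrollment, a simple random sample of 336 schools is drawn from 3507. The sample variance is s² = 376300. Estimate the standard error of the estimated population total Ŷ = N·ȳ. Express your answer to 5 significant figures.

Var(Ŷ) = N²·Var(ȳ) = N²·(1 − n/N)·s²/n.
f = 336/3507 = 0.09580838; Var(ȳ) = 0.90419162·376300/336 = 1012.6408.
Var(Ŷ) = 3507² · 1012.6408 = 1.2454519 × 10^10.
SE(Ŷ) = √(1.2454519 × 10^10) = 111600.

111600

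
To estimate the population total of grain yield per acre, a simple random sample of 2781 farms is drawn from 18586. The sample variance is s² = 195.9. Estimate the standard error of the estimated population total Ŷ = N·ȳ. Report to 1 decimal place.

4548.9

Var(Ŷ) = N²·Var(ȳ) = N²·(1 − n/N)·s²/n.
f = 2781/18586 = 0.14962875; Var(ȳ) = 0.85037125·195.9/2781 = 0.059902095.
Var(Ŷ) = 18586² · 0.059902095 = 2.0692544 × 10^7.
SE(Ŷ) = √(2.0692544 × 10^7) = 4548.9.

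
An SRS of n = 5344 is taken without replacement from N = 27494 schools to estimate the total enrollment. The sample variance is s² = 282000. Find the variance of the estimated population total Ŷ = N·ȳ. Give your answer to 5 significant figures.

Var(Ŷ) = N²·Var(ȳ) = N²·(1 − n/N)·s²/n.
f = 5344/27494 = 0.19436968; Var(ȳ) = 0.80563032·282000/5344 = 42.512678.
Var(Ŷ) = 27494² · 42.512678 = 3.2136185 × 10^10.

3.2136 × 10^10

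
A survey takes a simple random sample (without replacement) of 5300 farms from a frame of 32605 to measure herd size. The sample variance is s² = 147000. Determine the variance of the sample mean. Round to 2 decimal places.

Under SRS without replacement, Var(ȳ) = (1 − f)·s²/n with f = n/N = 5300/32605 = 0.16255176.
Var(ȳ) = (1 − 0.16255176)·147000/5300 = 0.83744824·27.735849 = 23.227338.

23.23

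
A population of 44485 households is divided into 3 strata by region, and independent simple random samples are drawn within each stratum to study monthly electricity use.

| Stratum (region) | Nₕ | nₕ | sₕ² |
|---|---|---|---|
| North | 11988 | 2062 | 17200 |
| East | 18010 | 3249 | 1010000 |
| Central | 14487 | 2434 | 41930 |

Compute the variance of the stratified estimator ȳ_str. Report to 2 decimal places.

43.78

Var(ȳ_str) = Σₕ Wₕ²(1 − fₕ)sₕ²/nₕ with Wₕ = Nₕ/N, N = 44485.
North: Wₕ = 0.26948410; term = 0.26948410²·(1 − 0.17200534)·17200/2062 = 0.50157237.
East: Wₕ = 0.40485557; term = 0.40485557²·(1 − 0.18039978)·1010000/3249 = 41.761296.
Central: Wₕ = 0.32566033; term = 0.32566033²·(1 − 0.16801270)·41930/2434 = 1.5200249.
Sum = 43.782893.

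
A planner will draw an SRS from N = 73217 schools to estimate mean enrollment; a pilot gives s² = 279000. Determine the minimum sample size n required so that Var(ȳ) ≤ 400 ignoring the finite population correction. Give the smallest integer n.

Without fpc, n₀ = s²/D = 279000/400 = 697.5000.
Rounding up, n = 698.

698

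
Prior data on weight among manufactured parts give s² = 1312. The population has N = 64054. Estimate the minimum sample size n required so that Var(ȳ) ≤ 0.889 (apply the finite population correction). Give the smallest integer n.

Without fpc, n₀ = s²/D = 1312/0.889 = 1475.8155.
With fpc, (1 − n/N)·s²/n ≤ D requires n ≥ n₀/(1 + n₀/N) = 1475.8155/(1 + 1475.8155/64054) = 1442.5782.
Rounding up, n = 1443.

1443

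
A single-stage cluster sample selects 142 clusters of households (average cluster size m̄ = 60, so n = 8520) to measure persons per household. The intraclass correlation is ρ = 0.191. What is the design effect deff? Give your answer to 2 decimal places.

deff = 1 + (60 − 1)·0.191 = 1 + 11.269 = 12.269.

12.27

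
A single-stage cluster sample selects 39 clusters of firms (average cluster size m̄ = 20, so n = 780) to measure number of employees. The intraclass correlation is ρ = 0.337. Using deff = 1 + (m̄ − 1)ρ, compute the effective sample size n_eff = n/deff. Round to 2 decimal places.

105.36

deff = 1 + (20 − 1)·0.337 = 1 + 6.403 = 7.403.
n_eff = 780 / 7.403 = 105.36.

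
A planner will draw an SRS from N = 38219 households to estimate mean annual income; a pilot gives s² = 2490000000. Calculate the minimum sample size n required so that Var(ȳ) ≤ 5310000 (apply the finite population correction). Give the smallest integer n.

464

Without fpc, n₀ = s²/D = 2490000000/5310000 = 468.9266.
With fpc, (1 − n/N)·s²/n ≤ D requires n ≥ n₀/(1 + n₀/N) = 468.9266/(1 + 468.9266/38219) = 463.2429.
Rounding up, n = 464.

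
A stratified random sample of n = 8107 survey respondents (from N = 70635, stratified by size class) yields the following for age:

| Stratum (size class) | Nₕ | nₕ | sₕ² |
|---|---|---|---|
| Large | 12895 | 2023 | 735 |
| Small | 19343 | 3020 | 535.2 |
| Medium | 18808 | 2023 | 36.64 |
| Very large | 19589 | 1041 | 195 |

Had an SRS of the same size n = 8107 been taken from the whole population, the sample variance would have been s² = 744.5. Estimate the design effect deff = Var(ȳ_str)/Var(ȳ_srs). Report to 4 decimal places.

Var(ȳ_str) = Σ Wₕ²(1−fₕ)sₕ²/nₕ with Wₕ = Nₕ/70635:
  Large: (12895/70635)²·(1−2023/12895)·735/2023 = 0.01020898
  Small: (19343/70635)²·(1−3020/19343)·535.2/3020 = 0.01121484
  Medium: (18808/70635)²·(1−2023/18808)·36.64/2023 = 0.0011459974
  Very large: (19589/70635)²·(1−1041/19589)·195/1041 = 0.013641224
  → Var(ȳ_str) = 0.036211041.
Var(ȳ_srs) = (1 − 8107/70635)·744.5/8107 = 0.081294117.
deff = 0.036211041 / 0.081294117 = 0.4454.

0.4454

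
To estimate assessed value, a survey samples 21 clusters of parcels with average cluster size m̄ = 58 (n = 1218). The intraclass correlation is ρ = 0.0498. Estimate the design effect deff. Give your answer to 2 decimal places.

deff = 1 + (58 − 1)·0.0498 = 1 + 2.8386 = 3.8386.

3.84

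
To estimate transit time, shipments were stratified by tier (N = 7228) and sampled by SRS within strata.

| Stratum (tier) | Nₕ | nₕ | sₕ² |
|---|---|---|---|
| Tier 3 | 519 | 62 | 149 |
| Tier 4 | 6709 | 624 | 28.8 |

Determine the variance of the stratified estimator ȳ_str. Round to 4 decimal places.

0.0470

Var(ȳ_str) = Σₕ Wₕ²(1 − fₕ)sₕ²/nₕ with Wₕ = Nₕ/N, N = 7228.
Tier 3: Wₕ = 0.07180410; term = 0.07180410²·(1 − 0.11946050)·149/62 = 0.01091043.
Tier 4: Wₕ = 0.92819590; term = 0.92819590²·(1 − 0.09300939)·28.8/624 = 0.036065336.
Sum = 0.046975766.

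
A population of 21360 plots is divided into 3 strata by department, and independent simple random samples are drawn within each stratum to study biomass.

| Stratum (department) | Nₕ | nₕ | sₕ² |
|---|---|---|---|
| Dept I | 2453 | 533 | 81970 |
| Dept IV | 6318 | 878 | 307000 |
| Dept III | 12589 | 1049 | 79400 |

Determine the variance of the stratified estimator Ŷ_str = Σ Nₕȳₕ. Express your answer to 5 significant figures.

2.3738 × 10^10

Var(Ŷ_str) = Σₕ Nₕ²(1 − fₕ)sₕ²/nₕ.
Dept I: 2453²·(1 − 533/2453)·81970/533 = 7.2431337 × 10^8.
Dept IV: 6318²·(1 − 878/6318)·307000/878 = 1.2017728 × 10^10.
Dept III: 12589²·(1 − 1049/12589)·79400/1049 = 1.0996185 × 10^10.
Sum = 2.3738226 × 10^10.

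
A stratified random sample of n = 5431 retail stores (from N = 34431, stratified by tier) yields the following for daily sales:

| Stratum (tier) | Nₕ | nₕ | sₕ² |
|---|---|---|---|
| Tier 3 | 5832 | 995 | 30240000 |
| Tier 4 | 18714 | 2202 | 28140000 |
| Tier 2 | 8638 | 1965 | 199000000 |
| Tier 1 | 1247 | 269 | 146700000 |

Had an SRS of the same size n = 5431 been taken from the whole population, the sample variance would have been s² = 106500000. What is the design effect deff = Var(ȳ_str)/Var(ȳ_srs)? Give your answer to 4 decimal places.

0.5776

Var(ȳ_str) = Σ Wₕ²(1−fₕ)sₕ²/nₕ with Wₕ = Nₕ/34431:
  Tier 3: (5832/34431)²·(1−995/5832)·30240000/995 = 723.19104
  Tier 4: (18714/34431)²·(1−2202/18714)·28140000/2202 = 3330.9937
  Tier 2: (8638/34431)²·(1−1965/8638)·199000000/1965 = 4924.0854
  Tier 1: (1247/34431)²·(1−269/1247)·146700000/269 = 561.02714
  → Var(ȳ_str) = 9539.2973.
Var(ȳ_srs) = (1 − 5431/34431)·106500000/5431 = 16516.506.
deff = 9539.2973 / 16516.506 = 0.5776.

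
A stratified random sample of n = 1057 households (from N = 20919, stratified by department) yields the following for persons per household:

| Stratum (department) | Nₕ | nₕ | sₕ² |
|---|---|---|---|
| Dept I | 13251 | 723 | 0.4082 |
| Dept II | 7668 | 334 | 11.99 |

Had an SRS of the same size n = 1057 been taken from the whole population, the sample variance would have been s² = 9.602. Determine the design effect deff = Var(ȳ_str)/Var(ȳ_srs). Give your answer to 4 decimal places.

0.5597

Var(ȳ_str) = Σ Wₕ²(1−fₕ)sₕ²/nₕ with Wₕ = Nₕ/20919:
  Dept I: (13251/20919)²·(1−723/13251)·0.4082/723 = 2.1418214 × 10^-4
  Dept II: (7668/20919)²·(1−334/7668)·11.99/334 = 0.0046133233
  → Var(ȳ_str) = 0.0048275054.
Var(ȳ_srs) = (1 − 1057/20919)·9.602/1057 = 0.008625192.
deff = 0.0048275054 / 0.008625192 = 0.5597.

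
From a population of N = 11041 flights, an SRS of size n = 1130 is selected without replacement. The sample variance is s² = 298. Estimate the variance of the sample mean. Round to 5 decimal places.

Under SRS without replacement, Var(ȳ) = (1 − f)·s²/n with f = n/N = 1130/11041 = 0.10234580.
Var(ȳ) = (1 − 0.10234580)·298/1130 = 0.89765420·0.26371681 = 0.23672651.

0.23673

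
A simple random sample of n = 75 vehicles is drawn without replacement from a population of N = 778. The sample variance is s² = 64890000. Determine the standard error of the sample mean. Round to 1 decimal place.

884.2

Under SRS without replacement, Var(ȳ) = (1 − f)·s²/n with f = n/N = 75/778 = 0.09640103.
Var(ȳ) = (1 − 0.09640103)·64890000/75 = 0.90359897·865200 = 781793.83.
SE(ȳ) = √(781793.83) = 884.2.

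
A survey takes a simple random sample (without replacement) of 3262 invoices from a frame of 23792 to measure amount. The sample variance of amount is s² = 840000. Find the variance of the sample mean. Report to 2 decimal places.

Under SRS without replacement, Var(ȳ) = (1 − f)·s²/n with f = n/N = 3262/23792 = 0.13710491.
Var(ȳ) = (1 − 0.13710491)·840000/3262 = 0.86289509·257.51073 = 222.20474.

222.20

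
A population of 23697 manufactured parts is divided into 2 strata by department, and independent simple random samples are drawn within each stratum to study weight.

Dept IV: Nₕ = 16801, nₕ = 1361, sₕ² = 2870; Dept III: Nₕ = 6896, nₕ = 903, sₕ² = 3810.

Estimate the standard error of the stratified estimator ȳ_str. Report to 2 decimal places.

1.13

Var(ȳ_str) = Σₕ Wₕ²(1 − fₕ)sₕ²/nₕ with Wₕ = Nₕ/N, N = 23697.
Dept IV: Wₕ = 0.70899270; term = 0.70899270²·(1 − 0.08100708)·2870/1361 = 0.97413571.
Dept III: Wₕ = 0.29100730; term = 0.29100730²·(1 − 0.13094548)·3810/903 = 0.31052175.
Sum = 1.2846575.
SE = √(1.2846575) = 1.13.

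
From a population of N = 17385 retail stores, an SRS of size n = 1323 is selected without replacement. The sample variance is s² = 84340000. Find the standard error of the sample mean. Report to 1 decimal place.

242.7

Under SRS without replacement, Var(ȳ) = (1 − f)·s²/n with f = n/N = 1323/17385 = 0.07610009.
Var(ȳ) = (1 − 0.07610009)·84340000/1323 = 0.92389991·63749.055 = 58897.747.
SE(ȳ) = √(58897.747) = 242.7.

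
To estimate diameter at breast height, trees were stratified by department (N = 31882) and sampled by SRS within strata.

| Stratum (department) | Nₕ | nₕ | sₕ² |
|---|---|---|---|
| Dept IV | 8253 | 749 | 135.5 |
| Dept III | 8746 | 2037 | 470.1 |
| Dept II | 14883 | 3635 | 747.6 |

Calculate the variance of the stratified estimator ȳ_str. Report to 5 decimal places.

0.05822

Var(ȳ_str) = Σₕ Wₕ²(1 − fₕ)sₕ²/nₕ with Wₕ = Nₕ/N, N = 31882.
Dept IV: Wₕ = 0.25886080; term = 0.25886080²·(1 − 0.09075488)·135.5/749 = 0.01102227.
Dept III: Wₕ = 0.27432407; term = 0.27432407²·(1 − 0.23290647)·470.1/2037 = 0.013322182.
Dept II: Wₕ = 0.46681513; term = 0.46681513²·(1 − 0.24423839)·747.6/3635 = 0.033871899.
Sum = 0.058216351.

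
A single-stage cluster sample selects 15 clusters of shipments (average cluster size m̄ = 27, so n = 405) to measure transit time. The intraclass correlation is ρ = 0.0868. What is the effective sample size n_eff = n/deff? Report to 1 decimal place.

124.4

deff = 1 + (27 − 1)·0.0868 = 1 + 2.2568 = 3.2568.
n_eff = 405 / 3.2568 = 124.4.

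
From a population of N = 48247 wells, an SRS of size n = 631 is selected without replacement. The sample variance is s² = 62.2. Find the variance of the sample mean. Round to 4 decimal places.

0.0973

Under SRS without replacement, Var(ȳ) = (1 − f)·s²/n with f = n/N = 631/48247 = 0.01307853.
Var(ȳ) = (1 − 0.01307853)·62.2/631 = 0.98692147·0.098573693 = 0.097284493.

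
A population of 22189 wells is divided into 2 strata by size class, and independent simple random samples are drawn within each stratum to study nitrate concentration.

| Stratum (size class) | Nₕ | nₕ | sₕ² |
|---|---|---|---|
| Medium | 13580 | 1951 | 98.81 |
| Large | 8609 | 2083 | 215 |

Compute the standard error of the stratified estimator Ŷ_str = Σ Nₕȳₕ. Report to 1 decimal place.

3714.4

Var(Ŷ_str) = Σₕ Nₕ²(1 − fₕ)sₕ²/nₕ.
Medium: 13580²·(1 − 1951/13580)·98.81/1951 = 7.9980805 × 10^6.
Large: 8609²·(1 − 2083/8609)·215/2083 = 5.7989447 × 10^6.
Sum = 1.3797025 × 10^7.
SE = √(1.3797025 × 10^7) = 3714.4.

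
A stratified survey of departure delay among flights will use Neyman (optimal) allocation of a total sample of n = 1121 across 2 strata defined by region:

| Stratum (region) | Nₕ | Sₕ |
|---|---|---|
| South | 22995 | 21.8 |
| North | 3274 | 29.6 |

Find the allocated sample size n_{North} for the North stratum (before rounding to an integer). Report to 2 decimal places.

181.61

Neyman allocation: nₕ = n·NₕSₕ / Σⱼ NⱼSⱼ.
Σ NⱼSⱼ = 22995·21.8 + 3274·29.6 = 598201.4.
n_{North} = 1121·3274·29.6 / 598201.4 = 181.61.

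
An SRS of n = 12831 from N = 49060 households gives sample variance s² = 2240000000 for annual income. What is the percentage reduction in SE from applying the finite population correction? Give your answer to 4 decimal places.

f = n/N = 12831/49060 = 0.26153689.
SE_no-fpc = √(s²/n) = 417.82436; SE_fpc = √((1−f)s²/n) = 359.05267.
Ratio = √(1−f) = 0.85933876. Reduction = 100·(1 − 0.85933876) = 14.0661%.

14.0661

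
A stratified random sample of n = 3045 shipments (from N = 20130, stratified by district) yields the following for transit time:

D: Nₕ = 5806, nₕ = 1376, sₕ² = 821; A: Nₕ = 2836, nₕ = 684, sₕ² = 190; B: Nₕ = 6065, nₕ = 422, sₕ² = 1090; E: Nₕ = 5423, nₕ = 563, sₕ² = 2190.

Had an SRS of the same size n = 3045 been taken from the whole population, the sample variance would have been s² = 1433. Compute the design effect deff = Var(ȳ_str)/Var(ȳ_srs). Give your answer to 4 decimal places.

Var(ȳ_str) = Σ Wₕ²(1−fₕ)sₕ²/nₕ with Wₕ = Nₕ/20130:
  D: (5806/20130)²·(1−1376/5806)·821/1376 = 0.037871973
  A: (2836/20130)²·(1−684/2836)·190/684 = 0.0041836798
  B: (6065/20130)²·(1−422/6065)·1090/422 = 0.2181561
  E: (5423/20130)²·(1−563/5423)·2190/563 = 0.25300205
  → Var(ȳ_str) = 0.5132138.
Var(ȳ_srs) = (1 − 3045/20130)·1433/3045 = 0.39942027.
deff = 0.5132138 / 0.39942027 = 1.2849.

1.2849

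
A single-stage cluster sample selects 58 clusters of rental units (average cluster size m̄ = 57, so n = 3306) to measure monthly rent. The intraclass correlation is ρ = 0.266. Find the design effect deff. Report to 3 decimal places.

15.896

deff = 1 + (57 − 1)·0.266 = 1 + 14.896 = 15.896.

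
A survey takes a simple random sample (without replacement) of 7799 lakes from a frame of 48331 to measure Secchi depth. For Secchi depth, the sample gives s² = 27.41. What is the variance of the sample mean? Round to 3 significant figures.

0.00295

Under SRS without replacement, Var(ȳ) = (1 − f)·s²/n with f = n/N = 7799/48331 = 0.16136641.
Var(ȳ) = (1 − 0.16136641)·27.41/7799 = 0.83863359·0.0035145531 = 0.0029474223.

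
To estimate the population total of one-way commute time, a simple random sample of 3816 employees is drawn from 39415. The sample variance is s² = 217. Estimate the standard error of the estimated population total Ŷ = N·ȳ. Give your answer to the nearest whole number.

Var(Ŷ) = N²·Var(ȳ) = N²·(1 − n/N)·s²/n.
f = 3816/39415 = 0.09681593; Var(ȳ) = 0.90318407·217/3816 = 0.05136031.
Var(Ŷ) = 39415² · 0.05136031 = 7.979041 × 10^7.
SE(Ŷ) = √(7.979041 × 10^7) = 8933.

8933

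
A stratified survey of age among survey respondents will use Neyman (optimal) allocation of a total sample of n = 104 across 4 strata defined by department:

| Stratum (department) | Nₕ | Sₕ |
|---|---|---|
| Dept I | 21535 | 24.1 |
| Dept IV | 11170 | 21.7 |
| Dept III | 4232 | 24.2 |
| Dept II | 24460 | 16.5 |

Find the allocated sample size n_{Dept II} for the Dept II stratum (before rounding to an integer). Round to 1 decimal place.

33.1

Neyman allocation: nₕ = n·NₕSₕ / Σⱼ NⱼSⱼ.
Σ NⱼSⱼ = 21535·24.1 + 11170·21.7 + 4232·24.2 + 24460·16.5 = 1.2673869 × 10^6.
n_{Dept II} = 104·24460·16.5 / (1.2673869 × 10^6) = 33.1.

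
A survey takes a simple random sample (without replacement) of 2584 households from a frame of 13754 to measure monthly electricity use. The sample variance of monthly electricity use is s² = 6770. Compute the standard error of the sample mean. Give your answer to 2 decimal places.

Under SRS without replacement, Var(ȳ) = (1 − f)·s²/n with f = n/N = 2584/13754 = 0.18787262.
Var(ȳ) = (1 − 0.18787262)·6770/2584 = 0.81212738·2.619969 = 2.1277486.
SE(ȳ) = √(2.1277486) = 1.46.

1.46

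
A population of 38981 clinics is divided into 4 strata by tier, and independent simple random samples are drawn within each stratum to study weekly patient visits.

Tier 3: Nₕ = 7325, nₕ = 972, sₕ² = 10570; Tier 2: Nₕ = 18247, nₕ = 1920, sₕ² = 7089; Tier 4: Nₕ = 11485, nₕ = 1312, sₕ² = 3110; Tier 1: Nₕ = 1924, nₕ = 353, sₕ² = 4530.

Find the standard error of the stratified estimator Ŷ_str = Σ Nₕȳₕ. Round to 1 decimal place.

Var(Ŷ_str) = Σₕ Nₕ²(1 − fₕ)sₕ²/nₕ.
Tier 3: 7325²·(1 − 972/7325)·10570/972 = 5.0605207 × 10^8.
Tier 2: 18247²·(1 − 1920/18247)·7089/1920 = 1.099972 × 10^9.
Tier 4: 11485²·(1 − 1312/11485)·3110/1312 = 2.7695333 × 10^8.
Tier 1: 1924²·(1 − 353/1924)·4530/353 = 3.8788658 × 10^7.
Sum = 1.9217661 × 10^9.
SE = √(1.9217661 × 10^9) = 43838.0.

43838.0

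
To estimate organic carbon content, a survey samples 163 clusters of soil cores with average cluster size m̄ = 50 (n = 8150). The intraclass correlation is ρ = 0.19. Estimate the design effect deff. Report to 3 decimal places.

10.310

deff = 1 + (50 − 1)·0.19 = 1 + 9.31 = 10.31.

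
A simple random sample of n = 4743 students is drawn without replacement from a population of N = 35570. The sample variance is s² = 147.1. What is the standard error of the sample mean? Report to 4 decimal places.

0.1639

Under SRS without replacement, Var(ȳ) = (1 − f)·s²/n with f = n/N = 4743/35570 = 0.13334270.
Var(ȳ) = (1 − 0.13334270)·147.1/4743 = 0.86665730·0.031014126 = 0.026878619.
SE(ȳ) = √(0.026878619) = 0.1639.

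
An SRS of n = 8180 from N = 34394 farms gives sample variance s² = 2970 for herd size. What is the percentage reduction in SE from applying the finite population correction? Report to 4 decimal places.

f = n/N = 8180/34394 = 0.23783218.
SE_no-fpc = √(s²/n) = 0.60256177; SE_fpc = √((1−f)s²/n) = 0.52604982.
Ratio = √(1−f) = 0.87302223. Reduction = 100·(1 − 0.87302223) = 12.6978%.

12.6978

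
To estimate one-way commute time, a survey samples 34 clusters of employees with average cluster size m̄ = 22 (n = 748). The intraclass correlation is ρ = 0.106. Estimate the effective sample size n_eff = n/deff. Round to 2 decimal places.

deff = 1 + (22 − 1)·0.106 = 1 + 2.226 = 3.226.
n_eff = 748 / 3.226 = 231.87.

231.87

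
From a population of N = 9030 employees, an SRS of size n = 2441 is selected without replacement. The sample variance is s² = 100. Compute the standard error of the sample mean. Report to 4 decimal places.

Under SRS without replacement, Var(ȳ) = (1 − f)·s²/n with f = n/N = 2441/9030 = 0.27032115.
Var(ȳ) = (1 − 0.27032115)·100/2441 = 0.72967885·0.040966817 = 0.02989262.
SE(ȳ) = √(0.02989262) = 0.1729.

0.1729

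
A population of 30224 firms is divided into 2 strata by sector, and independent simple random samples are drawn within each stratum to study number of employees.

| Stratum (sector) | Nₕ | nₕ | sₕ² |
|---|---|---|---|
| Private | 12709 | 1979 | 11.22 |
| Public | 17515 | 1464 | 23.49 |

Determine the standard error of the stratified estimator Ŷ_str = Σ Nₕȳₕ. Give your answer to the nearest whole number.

Var(Ŷ_str) = Σₕ Nₕ²(1 − fₕ)sₕ²/nₕ.
Private: 12709²·(1 − 1979/12709)·11.22/1979 = 773140.04.
Public: 17515²·(1 − 1464/17515)·23.49/1464 = 4.5108063 × 10^6.
Sum = 5.2839463 × 10^6.
SE = √(5.2839463 × 10^6) = 2299.

2299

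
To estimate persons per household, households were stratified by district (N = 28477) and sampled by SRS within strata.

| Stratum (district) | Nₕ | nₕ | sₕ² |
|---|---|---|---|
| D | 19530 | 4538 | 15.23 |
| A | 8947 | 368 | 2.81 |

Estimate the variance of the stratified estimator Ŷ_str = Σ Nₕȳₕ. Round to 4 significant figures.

1.569 × 10^6

Var(Ŷ_str) = Σₕ Nₕ²(1 − fₕ)sₕ²/nₕ.
D: 19530²·(1 − 4538/19530)·15.23/4538 = 982646.31.
A: 8947²·(1 − 368/8947)·2.81/368 = 586101.19.
Sum = 1.5687475 × 10^6.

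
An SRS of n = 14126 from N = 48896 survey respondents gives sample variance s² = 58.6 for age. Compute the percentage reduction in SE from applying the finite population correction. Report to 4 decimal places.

f = n/N = 14126/48896 = 0.28889889.
SE_no-fpc = √(s²/n) = 0.06440791; SE_fpc = √((1−f)s²/n) = 0.054313137.
Ratio = √(1−f) = 0.84326811. Reduction = 100·(1 − 0.84326811) = 15.6732%.

15.6732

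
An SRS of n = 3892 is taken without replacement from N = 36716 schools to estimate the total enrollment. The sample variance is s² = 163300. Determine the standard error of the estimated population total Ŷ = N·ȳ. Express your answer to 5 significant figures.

Var(Ŷ) = N²·Var(ȳ) = N²·(1 − n/N)·s²/n.
f = 3892/36716 = 0.10600283; Var(ȳ) = 0.89399717·163300/3892 = 37.51021.
Var(Ŷ) = 36716² · 37.51021 = 5.0566188 × 10^10.
SE(Ŷ) = √(5.0566188 × 10^10) = 224870.

224870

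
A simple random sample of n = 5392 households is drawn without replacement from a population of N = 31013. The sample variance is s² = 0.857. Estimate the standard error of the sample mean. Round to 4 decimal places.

0.0115

Under SRS without replacement, Var(ȳ) = (1 − f)·s²/n with f = n/N = 5392/31013 = 0.17386257.
Var(ȳ) = (1 − 0.17386257)·0.857/5392 = 0.82613743·1.5893917 × 10^-4 = 1.313056 × 10^-4.
SE(ȳ) = √(1.313056 × 10^-4) = 0.0115.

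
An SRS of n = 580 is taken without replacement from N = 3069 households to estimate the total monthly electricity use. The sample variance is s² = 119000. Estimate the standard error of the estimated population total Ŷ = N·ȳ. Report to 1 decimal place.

Var(Ŷ) = N²·Var(ȳ) = N²·(1 − n/N)·s²/n.
f = 580/3069 = 0.18898664; Var(ȳ) = 0.81101336·119000/580 = 166.39757.
Var(Ŷ) = 3069² · 166.39757 = 1.5672589 × 10^9.
SE(Ŷ) = √(1.5672589 × 10^9) = 39588.6.

39588.6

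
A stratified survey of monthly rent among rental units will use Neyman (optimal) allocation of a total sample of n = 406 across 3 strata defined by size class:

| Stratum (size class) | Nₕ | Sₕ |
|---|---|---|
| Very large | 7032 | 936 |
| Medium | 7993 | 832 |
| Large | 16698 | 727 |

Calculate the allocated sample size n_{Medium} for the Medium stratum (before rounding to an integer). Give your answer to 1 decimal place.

Neyman allocation: nₕ = n·NₕSₕ / Σⱼ NⱼSⱼ.
Σ NⱼSⱼ = 7032·936 + 7993·832 + 16698·727 = 2.5371574 × 10^7.
n_{Medium} = 406·7993·832 / (2.5371574 × 10^7) = 106.4.

106.4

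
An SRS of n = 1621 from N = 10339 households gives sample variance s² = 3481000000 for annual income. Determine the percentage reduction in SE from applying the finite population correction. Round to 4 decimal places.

8.1733

f = n/N = 1621/10339 = 0.15678499.
SE_no-fpc = √(s²/n) = 1465.4146; SE_fpc = √((1−f)s²/n) = 1345.6424.
Ratio = √(1−f) = 0.91826740. Reduction = 100·(1 − 0.91826740) = 8.1733%.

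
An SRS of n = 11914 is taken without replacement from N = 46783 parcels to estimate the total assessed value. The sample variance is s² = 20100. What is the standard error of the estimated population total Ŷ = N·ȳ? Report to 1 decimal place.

Var(Ŷ) = N²·Var(ȳ) = N²·(1 − n/N)·s²/n.
f = 11914/46783 = 0.25466516; Var(ȳ) = 0.74533484·20100/11914 = 1.2574476.
Var(Ŷ) = 46783² · 1.2574476 = 2.7521115 × 10^9.
SE(Ŷ) = √(2.7521115 × 10^9) = 52460.6.

52460.6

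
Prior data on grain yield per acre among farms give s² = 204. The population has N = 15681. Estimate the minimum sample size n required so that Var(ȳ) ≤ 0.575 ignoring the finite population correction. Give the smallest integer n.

355

Without fpc, n₀ = s²/D = 204/0.575 = 354.7826.
Rounding up, n = 355.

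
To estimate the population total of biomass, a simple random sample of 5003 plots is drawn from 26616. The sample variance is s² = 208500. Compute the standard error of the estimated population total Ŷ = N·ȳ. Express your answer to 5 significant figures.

154830

Var(Ŷ) = N²·Var(ȳ) = N²·(1 − n/N)·s²/n.
f = 5003/26616 = 0.18796964; Var(ȳ) = 0.81203036·208500/5003 = 33.841361.
Var(Ŷ) = 26616² · 33.841361 = 2.3973608 × 10^10.
SE(Ŷ) = √(2.3973608 × 10^10) = 154830.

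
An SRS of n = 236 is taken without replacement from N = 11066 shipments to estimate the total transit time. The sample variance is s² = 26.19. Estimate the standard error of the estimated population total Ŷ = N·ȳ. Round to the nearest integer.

3647

Var(Ŷ) = N²·Var(ȳ) = N²·(1 − n/N)·s²/n.
f = 236/11066 = 0.02132659; Var(ȳ) = 0.97867341·26.19/236 = 0.10860787.
Var(Ŷ) = 11066² · 0.10860787 = 1.3299724 × 10^7.
SE(Ŷ) = √(1.3299724 × 10^7) = 3647.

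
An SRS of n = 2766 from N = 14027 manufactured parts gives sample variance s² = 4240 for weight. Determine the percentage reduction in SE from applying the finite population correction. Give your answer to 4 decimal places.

10.4004

f = n/N = 2766/14027 = 0.19719113.
SE_no-fpc = √(s²/n) = 1.2381032; SE_fpc = √((1−f)s²/n) = 1.1093355.
Ratio = √(1−f) = 0.89599602. Reduction = 100·(1 − 0.89599602) = 10.4004%.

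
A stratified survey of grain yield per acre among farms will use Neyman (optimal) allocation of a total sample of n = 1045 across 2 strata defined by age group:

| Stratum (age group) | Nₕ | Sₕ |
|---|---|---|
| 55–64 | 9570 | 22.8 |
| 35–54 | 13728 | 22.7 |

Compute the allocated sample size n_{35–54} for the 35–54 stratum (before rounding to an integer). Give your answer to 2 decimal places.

Neyman allocation: nₕ = n·NₕSₕ / Σⱼ NⱼSⱼ.
Σ NⱼSⱼ = 9570·22.8 + 13728·22.7 = 529821.6.
n_{35–54} = 1045·13728·22.7 / 529821.6 = 614.64.

614.64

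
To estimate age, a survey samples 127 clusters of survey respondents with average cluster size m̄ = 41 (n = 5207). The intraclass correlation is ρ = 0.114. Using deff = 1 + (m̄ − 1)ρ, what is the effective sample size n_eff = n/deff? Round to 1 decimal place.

936.5

deff = 1 + (41 − 1)·0.114 = 1 + 4.56 = 5.56.
n_eff = 5207 / 5.56 = 936.5.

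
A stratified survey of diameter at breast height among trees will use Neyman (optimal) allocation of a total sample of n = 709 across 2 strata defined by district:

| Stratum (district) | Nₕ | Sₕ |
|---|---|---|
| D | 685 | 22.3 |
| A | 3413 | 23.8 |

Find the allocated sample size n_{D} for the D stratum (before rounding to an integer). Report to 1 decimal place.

112.2

Neyman allocation: nₕ = n·NₕSₕ / Σⱼ NⱼSⱼ.
Σ NⱼSⱼ = 685·22.3 + 3413·23.8 = 96504.9.
n_{D} = 709·685·22.3 / 96504.9 = 112.2.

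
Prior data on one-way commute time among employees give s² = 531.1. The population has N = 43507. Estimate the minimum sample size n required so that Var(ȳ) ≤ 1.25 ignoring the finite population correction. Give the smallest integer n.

Without fpc, n₀ = s²/D = 531.1/1.25 = 424.8800.
Rounding up, n = 425.

425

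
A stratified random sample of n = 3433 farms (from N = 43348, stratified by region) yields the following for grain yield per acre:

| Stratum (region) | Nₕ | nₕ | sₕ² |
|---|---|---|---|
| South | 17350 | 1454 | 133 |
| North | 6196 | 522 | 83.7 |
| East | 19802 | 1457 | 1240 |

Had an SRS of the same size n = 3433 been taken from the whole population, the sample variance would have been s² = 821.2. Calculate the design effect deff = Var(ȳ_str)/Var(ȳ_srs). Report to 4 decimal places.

0.8216

Var(ȳ_str) = Σ Wₕ²(1−fₕ)sₕ²/nₕ with Wₕ = Nₕ/43348:
  South: (17350/43348)²·(1−1454/17350)·133/1454 = 0.013425685
  North: (6196/43348)²·(1−522/6196)·83.7/522 = 0.0029999745
  East: (19802/43348)²·(1−1457/19802)·1240/1457 = 0.16453215
  → Var(ȳ_str) = 0.18095781.
Var(ȳ_srs) = (1 − 3433/43348)·821.2/3433 = 0.22026333.
deff = 0.18095781 / 0.22026333 = 0.8216.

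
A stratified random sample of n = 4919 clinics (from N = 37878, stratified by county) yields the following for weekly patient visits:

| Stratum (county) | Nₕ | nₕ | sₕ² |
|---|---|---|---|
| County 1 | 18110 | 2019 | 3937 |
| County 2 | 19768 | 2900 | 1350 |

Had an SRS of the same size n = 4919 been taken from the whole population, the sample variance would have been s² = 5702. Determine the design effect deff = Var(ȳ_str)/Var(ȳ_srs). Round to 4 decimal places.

0.4999

Var(ȳ_str) = Σ Wₕ²(1−fₕ)sₕ²/nₕ with Wₕ = Nₕ/37878:
  County 1: (18110/37878)²·(1−2019/18110)·3937/2019 = 0.39605591
  County 2: (19768/37878)²·(1−2900/19768)·1350/2900 = 0.10819022
  → Var(ȳ_str) = 0.50424613.
Var(ȳ_srs) = (1 − 4919/37878)·5702/4919 = 1.0086428.
deff = 0.50424613 / 1.0086428 = 0.4999.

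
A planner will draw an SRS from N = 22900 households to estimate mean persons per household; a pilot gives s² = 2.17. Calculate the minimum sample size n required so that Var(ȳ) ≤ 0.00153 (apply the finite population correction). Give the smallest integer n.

Without fpc, n₀ = s²/D = 2.17/0.00153 = 1418.3007.
With fpc, (1 − n/N)·s²/n ≤ D requires n ≥ n₀/(1 + n₀/N) = 1418.3007/(1 + 1418.3007/22900) = 1335.5821.
Rounding up, n = 1336.

1336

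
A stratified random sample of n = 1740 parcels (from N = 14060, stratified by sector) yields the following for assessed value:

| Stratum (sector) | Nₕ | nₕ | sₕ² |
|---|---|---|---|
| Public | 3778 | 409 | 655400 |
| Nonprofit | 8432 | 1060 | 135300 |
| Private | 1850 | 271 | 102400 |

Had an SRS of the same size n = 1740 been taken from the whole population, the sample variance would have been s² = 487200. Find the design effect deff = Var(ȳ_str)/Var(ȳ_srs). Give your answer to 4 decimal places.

0.6069

Var(ȳ_str) = Σ Wₕ²(1−fₕ)sₕ²/nₕ with Wₕ = Nₕ/14060:
  Public: (3778/14060)²·(1−409/3778)·655400/409 = 103.17523
  Nonprofit: (8432/14060)²·(1−1060/8432)·135300/1060 = 40.136289
  Private: (1850/14060)²·(1−271/1850)·102400/271 = 5.5835947
  → Var(ȳ_str) = 148.89511.
Var(ȳ_srs) = (1 − 1740/14060)·487200/1740 = 245.34851.
deff = 148.89511 / 245.34851 = 0.6069.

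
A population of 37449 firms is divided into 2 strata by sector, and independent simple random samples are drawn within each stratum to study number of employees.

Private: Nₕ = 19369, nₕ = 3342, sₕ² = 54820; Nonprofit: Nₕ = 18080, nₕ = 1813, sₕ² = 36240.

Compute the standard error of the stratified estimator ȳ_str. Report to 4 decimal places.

Var(ȳ_str) = Σₕ Wₕ²(1 − fₕ)sₕ²/nₕ with Wₕ = Nₕ/N, N = 37449.
Private: Wₕ = 0.51721007; term = 0.51721007²·(1 − 0.17254376)·54820/3342 = 3.6308773.
Nonprofit: Wₕ = 0.48278993; term = 0.48278993²·(1 − 0.10027655)·36240/1813 = 4.1919474.
Sum = 7.8228247.
SE = √(7.8228247) = 2.7969.

2.7969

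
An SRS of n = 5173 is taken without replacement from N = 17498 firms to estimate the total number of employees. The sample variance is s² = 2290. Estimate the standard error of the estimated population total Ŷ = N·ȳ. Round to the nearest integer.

9771

Var(Ŷ) = N²·Var(ȳ) = N²·(1 − n/N)·s²/n.
f = 5173/17498 = 0.29563379; Var(ȳ) = 0.70436621·2290/5173 = 0.31181106.
Var(Ŷ) = 17498² · 0.31181106 = 9.5470312 × 10^7.
SE(Ŷ) = √(9.5470312 × 10^7) = 9771.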